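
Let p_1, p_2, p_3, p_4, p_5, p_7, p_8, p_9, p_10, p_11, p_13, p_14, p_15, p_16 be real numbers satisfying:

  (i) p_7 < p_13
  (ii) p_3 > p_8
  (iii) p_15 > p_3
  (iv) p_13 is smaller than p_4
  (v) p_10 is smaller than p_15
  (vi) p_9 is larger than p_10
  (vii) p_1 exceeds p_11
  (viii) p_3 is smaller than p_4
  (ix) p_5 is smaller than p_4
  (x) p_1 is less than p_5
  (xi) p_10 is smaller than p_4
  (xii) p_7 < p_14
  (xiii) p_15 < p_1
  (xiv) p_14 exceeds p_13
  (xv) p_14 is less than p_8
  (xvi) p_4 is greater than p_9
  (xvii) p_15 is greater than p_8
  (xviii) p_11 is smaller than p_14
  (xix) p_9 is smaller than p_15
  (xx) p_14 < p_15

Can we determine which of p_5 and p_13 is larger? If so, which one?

p_13 < p_14 and p_14 < p_8 give p_13 < p_8.
Then p_8 < p_3 extends the chain to p_3.
With p_3 < p_15: p_13 < p_14 < p_8 < p_3 < p_15.
With p_15 < p_1: p_13 < p_14 < p_8 < p_3 < p_15 < p_1.
With p_1 < p_5: p_13 < p_14 < p_8 < p_3 < p_15 < p_1 < p_5.
So p_5 is larger.

p_5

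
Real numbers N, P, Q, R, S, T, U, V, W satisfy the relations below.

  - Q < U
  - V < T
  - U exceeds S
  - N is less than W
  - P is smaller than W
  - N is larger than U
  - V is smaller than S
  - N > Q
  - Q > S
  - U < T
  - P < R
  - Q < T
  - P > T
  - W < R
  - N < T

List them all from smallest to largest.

The consecutive links are each given: V < S; S < Q; Q < U; U < N; N < T; T < P; P < W; W < R.

V < S < Q < U < N < T < P < W < R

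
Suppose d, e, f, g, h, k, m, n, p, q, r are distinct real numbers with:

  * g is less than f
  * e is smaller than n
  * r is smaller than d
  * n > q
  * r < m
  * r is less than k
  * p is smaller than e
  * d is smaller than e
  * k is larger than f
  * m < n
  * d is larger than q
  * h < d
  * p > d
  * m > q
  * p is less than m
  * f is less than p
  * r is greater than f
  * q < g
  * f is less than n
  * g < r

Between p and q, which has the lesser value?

q < g and g < f give q < f.
With f < r: q < g < f < r.
Then r < d extends the chain to d.
Then d < p extends the chain to p.
So q < p; q is the smaller of the two.

q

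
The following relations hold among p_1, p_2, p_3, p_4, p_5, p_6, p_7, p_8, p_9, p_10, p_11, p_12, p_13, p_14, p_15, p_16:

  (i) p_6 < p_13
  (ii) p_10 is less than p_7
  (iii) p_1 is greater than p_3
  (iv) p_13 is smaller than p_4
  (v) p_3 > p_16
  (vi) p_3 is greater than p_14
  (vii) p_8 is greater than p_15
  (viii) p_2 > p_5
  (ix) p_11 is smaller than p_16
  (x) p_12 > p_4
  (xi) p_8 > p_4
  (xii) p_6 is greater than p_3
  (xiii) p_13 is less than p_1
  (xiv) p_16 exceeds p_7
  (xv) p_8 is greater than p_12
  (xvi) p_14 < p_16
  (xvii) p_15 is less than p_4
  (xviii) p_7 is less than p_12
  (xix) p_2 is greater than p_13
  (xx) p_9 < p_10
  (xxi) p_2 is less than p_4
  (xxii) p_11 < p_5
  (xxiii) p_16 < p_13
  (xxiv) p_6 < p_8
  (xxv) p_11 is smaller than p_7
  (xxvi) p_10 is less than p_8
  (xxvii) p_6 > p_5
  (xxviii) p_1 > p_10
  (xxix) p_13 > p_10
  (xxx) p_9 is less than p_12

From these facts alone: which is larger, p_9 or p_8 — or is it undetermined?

p_8

Link the given pairs in sequence: p_9 < p_10; p_10 < p_7; p_7 < p_16; p_16 < p_3; p_3 < p_6; p_6 < p_13; p_13 < p_2; p_2 < p_4; p_4 < p_12; p_12 < p_8.
Chaining these gives p_9 < p_10 < p_7 < p_16 < p_3 < p_6 < p_13 < p_2 < p_4 < p_12 < p_8.
So p_8 is larger.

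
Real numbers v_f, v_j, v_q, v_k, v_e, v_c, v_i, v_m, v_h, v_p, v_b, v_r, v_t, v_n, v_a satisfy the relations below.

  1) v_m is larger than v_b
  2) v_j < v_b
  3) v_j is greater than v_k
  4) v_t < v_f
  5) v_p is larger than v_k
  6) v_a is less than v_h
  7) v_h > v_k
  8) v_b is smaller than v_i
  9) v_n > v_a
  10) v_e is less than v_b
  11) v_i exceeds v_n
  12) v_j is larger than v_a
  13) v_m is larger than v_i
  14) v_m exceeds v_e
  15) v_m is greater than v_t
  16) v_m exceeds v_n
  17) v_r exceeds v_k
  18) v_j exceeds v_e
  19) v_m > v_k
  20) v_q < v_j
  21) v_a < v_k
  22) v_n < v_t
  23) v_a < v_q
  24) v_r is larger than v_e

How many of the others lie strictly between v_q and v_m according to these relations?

The relations place v_q below v_m. An element lies strictly between them when it is forced above v_q and also forced below v_m.
Above v_q: {v_j, v_b, v_i}. Below v_m: {v_a, v_e, v_k, v_j, v_b, v_n, v_i, v_t}.
Intersection: {v_j, v_b, v_i} — 3.

3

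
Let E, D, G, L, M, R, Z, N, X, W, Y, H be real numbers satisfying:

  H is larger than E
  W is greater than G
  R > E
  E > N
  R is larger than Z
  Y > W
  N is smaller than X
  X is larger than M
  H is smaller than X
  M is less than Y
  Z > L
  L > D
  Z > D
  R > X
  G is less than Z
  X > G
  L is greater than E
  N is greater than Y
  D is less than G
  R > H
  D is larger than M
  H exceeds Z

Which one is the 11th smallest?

The consecutive relations fix a unique order: M < D < G < W < Y < N < E < L < Z < H < X < R.
The 11th smallest is X.

X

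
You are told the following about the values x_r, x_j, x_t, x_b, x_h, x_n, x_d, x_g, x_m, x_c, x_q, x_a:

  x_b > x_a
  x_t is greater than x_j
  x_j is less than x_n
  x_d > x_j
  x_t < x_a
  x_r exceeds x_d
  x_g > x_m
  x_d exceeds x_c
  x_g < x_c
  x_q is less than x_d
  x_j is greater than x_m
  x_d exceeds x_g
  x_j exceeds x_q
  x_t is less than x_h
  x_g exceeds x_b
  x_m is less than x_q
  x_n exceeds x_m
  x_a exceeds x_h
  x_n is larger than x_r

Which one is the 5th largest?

x_g

Chaining the given pairs: x_m < x_q < x_j < x_t < x_h < x_a < x_b < x_g < x_c < x_d < x_r < x_n.
Counting 5 from the largest end gives x_g.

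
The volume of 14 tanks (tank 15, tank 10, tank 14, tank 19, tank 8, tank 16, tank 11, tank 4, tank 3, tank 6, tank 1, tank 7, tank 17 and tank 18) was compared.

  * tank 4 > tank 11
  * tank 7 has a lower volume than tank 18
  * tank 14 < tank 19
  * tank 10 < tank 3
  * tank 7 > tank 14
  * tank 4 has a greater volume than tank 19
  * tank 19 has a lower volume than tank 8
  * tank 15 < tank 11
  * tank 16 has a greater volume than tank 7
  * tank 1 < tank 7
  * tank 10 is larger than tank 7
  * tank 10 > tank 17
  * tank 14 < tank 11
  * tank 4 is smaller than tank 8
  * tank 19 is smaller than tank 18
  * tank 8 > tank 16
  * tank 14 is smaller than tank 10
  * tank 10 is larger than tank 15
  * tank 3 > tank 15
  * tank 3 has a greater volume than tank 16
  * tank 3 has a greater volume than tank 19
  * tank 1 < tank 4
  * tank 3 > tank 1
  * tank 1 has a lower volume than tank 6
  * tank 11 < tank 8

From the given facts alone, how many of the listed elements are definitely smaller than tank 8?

Directly below tank 8: tank 19, tank 11, tank 4, tank 16.
One step further: tank 1, tank 15, tank 14, tank 7 (8 so far).
Nothing else is reachable below tank 8; 8 in all.

8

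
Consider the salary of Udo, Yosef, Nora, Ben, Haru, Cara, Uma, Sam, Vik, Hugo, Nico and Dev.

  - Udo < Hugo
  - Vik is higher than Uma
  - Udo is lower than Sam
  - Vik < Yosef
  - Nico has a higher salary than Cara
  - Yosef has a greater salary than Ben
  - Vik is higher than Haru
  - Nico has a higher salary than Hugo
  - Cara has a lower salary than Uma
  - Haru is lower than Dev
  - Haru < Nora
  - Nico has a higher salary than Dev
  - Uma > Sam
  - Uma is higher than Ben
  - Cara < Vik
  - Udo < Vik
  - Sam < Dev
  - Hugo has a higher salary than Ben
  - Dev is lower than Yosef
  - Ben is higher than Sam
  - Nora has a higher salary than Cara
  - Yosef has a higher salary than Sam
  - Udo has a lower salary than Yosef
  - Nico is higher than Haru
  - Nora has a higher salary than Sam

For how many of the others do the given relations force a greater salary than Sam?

From Sam the given relations immediately reach Ben, Nora, Uma, Dev, Yosef.
From those, Hugo, Vik, Nico — 8 in total.
Nothing else is reachable above Sam; 8 in all.

8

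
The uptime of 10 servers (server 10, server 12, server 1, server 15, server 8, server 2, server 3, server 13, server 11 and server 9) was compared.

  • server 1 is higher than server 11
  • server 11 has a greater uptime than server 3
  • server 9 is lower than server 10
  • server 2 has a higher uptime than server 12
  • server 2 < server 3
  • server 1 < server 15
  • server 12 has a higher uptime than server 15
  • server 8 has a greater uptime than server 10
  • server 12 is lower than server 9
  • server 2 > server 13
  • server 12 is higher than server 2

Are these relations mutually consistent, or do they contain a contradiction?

We have server 12 < server 2 stated directly, yet also server 2 < server 3 < server 11 < server 1 < server 15 < server 12 by chaining the others — so server 2 < server 12. Contradiction.

inconsistent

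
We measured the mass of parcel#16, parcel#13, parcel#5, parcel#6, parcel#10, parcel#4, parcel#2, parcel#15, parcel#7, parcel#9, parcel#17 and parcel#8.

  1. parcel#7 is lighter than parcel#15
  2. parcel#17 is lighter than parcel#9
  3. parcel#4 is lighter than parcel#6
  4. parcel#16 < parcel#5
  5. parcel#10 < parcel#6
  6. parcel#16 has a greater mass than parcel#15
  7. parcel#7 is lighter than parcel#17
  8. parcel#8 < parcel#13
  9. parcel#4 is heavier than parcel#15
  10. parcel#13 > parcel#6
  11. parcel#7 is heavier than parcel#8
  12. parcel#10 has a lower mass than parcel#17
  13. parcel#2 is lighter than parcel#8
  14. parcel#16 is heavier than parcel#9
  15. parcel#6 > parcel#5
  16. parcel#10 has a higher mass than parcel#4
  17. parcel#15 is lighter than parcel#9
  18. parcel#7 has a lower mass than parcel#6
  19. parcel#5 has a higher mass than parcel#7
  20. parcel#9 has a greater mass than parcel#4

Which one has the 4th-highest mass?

The consecutive relations fix a unique order: parcel#2 < parcel#8 < parcel#7 < parcel#15 < parcel#4 < parcel#10 < parcel#17 < parcel#9 < parcel#16 < parcel#5 < parcel#6 < parcel#13.
Counting 4 from the largest end gives parcel#16.

parcel#16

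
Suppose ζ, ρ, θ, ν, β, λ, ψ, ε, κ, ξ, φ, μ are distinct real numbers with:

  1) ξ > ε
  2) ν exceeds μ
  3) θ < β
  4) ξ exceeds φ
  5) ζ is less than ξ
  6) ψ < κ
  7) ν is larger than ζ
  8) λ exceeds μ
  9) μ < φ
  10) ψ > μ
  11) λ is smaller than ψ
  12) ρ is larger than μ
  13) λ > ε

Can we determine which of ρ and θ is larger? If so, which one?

undetermined

Following every chain through θ: above θ we get β.
ρ is not reached, and no chain runs the other way from ρ to θ.
So the given relations leave the order of θ and ρ undetermined.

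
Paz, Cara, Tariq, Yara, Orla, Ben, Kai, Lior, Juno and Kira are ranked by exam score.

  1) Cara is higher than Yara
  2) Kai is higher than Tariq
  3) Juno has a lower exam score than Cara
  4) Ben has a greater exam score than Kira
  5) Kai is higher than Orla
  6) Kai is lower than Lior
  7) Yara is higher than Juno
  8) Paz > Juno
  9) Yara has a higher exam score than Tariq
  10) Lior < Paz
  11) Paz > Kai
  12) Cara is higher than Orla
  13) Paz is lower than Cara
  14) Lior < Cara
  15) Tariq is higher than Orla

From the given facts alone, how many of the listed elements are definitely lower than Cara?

From Cara the given relations immediately reach Orla, Lior, Juno, Yara, Paz.
From those, Tariq, Kai — 7 in total.
Nothing else is reachable below Cara; 7 in all.

7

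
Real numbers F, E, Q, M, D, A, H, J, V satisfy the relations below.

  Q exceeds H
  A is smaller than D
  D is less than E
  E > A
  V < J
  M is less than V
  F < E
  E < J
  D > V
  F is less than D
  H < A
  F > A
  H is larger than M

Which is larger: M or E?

E

The relevant relations are M < H; H < A; A < F; F < D; D < E.
Together: M < H < A < F < D < E.
So M < E; E is the larger of the two.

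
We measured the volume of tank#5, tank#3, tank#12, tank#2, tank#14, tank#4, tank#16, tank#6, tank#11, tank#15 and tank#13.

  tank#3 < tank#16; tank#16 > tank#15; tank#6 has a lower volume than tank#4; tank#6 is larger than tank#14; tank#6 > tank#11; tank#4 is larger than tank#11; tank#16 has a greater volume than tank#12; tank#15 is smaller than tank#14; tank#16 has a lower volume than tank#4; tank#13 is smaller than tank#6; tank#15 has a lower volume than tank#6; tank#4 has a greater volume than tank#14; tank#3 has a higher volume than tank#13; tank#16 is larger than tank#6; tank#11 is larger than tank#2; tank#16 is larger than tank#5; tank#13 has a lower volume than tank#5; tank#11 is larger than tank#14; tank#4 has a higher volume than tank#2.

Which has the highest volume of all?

tank#4

tank#12 is not greatest since tank#12 < tank#16; tank#15 is not greatest since tank#15 < tank#14; tank#2 is not greatest since tank#2 < tank#11; tank#14 is not greatest since tank#14 < tank#11; tank#11 is not greatest since tank#11 < tank#6; tank#13 is not greatest since tank#13 < tank#5; tank#3 is not greatest since tank#3 < tank#16; tank#5 is not greatest since tank#5 < tank#16; tank#6 is not greatest since tank#6 < tank#16; tank#16 is not greatest since tank#16 < tank#4.
Only tank#4 has nothing above it, so tank#4 is the highest volume.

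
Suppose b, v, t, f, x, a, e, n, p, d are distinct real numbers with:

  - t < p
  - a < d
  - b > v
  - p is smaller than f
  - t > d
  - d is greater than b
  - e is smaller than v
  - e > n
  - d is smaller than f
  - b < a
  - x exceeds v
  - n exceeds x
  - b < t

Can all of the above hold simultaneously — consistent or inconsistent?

Chaining the given relations yields x < n < e < v, so x < v. But one relation states v < x. These cannot both hold.

inconsistent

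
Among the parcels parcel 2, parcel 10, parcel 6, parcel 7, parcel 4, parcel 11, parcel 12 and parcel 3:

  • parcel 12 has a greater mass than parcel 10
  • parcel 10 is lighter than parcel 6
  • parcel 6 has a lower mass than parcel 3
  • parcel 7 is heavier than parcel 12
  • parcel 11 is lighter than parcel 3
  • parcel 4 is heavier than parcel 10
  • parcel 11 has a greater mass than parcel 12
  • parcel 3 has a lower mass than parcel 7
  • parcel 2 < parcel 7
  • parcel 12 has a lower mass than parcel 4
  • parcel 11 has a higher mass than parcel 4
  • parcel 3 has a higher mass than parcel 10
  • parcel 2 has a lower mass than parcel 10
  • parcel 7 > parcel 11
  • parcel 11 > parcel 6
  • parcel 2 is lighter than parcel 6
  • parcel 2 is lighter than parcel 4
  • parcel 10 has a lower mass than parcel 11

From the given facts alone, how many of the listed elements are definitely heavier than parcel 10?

6

Directly above parcel 10: parcel 12, parcel 4, parcel 6, parcel 11, parcel 3.
One step further: parcel 7 (6 so far).
No other element is forced above parcel 10 by the given relations, so the count is 6.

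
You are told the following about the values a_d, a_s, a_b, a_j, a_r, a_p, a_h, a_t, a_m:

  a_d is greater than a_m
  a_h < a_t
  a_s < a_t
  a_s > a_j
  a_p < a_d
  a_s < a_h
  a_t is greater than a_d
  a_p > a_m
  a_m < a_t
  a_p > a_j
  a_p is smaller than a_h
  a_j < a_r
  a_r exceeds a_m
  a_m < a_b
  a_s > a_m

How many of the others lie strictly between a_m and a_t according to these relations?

4

Chaining upward from a_m reaches: a_b, a_p, a_s, a_d, a_h, a_r.
Chaining downward from a_t reaches: a_j, a_p, a_s, a_d, a_h.
Strictly between a_m and a_t are those in both lists: a_p, a_s, a_d, a_h — 4 elements.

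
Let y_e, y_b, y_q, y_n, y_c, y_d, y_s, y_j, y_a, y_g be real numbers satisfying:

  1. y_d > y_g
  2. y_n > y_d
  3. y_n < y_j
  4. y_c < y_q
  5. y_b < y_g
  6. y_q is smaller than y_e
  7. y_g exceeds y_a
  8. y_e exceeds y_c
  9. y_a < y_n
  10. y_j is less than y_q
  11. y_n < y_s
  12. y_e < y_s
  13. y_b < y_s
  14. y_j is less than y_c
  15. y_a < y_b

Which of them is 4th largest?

The consecutive relations fix a unique order: y_a < y_b < y_g < y_d < y_n < y_j < y_c < y_q < y_e < y_s.
The 4th largest is y_c.

y_c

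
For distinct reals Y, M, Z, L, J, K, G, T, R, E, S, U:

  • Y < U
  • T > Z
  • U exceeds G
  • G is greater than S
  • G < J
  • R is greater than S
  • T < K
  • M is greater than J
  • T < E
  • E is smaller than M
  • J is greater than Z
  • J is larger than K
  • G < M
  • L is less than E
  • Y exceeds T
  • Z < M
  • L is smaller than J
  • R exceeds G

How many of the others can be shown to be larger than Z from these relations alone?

7

The elements the relations force above Z are T, K, E, J, Y, U, M — no chain reaches any other.
That is 7.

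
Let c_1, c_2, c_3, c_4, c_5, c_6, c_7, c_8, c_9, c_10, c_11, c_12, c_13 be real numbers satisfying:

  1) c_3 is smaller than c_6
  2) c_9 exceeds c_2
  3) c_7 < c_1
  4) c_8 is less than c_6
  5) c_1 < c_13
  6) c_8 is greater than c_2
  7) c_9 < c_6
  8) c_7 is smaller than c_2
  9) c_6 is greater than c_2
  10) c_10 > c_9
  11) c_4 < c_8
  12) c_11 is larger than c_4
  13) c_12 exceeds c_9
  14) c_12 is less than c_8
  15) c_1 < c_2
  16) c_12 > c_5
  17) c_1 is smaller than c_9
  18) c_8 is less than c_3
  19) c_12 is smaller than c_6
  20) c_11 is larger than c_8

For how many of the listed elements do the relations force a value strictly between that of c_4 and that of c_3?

1

The relations place c_4 below c_3. An element lies strictly between them when it is forced above c_4 and also forced below c_3.
Above c_4: {c_8, c_11, c_6}. Below c_3: {c_7, c_1, c_5, c_2, c_9, c_12, c_8}.
Intersection: {c_8} — 1.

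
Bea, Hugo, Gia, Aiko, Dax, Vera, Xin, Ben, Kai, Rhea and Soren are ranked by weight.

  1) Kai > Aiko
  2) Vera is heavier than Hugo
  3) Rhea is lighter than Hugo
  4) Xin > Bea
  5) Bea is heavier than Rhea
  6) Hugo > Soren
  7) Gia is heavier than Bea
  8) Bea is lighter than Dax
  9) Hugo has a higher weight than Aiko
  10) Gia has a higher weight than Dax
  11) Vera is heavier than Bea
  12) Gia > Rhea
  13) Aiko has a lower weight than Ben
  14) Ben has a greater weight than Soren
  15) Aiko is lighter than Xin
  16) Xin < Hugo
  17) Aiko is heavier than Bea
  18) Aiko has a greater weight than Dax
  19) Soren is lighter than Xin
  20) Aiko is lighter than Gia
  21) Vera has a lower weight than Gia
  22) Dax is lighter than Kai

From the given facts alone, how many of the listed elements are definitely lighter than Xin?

5

Directly below Xin: Bea, Aiko, Soren.
One step further: Rhea, Dax (5 so far).
No other element is forced below Xin by the given relations, so the count is 5.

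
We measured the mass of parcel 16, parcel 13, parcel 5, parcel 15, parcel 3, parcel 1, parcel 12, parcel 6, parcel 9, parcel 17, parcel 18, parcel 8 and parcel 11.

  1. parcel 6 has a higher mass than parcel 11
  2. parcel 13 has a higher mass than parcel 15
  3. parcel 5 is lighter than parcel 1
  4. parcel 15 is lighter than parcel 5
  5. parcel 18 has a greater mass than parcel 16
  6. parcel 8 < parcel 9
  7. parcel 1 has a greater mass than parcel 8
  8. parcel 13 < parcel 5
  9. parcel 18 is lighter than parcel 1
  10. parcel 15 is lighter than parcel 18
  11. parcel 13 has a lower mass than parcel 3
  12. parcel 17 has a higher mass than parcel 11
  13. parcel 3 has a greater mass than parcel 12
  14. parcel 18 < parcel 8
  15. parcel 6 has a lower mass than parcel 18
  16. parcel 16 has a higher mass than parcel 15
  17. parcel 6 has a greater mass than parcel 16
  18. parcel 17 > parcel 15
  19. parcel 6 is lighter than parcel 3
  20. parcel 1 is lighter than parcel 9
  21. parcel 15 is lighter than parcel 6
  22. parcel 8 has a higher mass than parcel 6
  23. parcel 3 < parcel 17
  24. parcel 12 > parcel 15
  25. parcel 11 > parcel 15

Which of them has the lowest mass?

Chaining upward from parcel 15: directly above it, parcel 16, parcel 12, parcel 11, parcel 13, parcel 5, parcel 6, parcel 18, parcel 17; then parcel 8, parcel 1, parcel 3; then parcel 9.
That covers every other element, and nothing is given below parcel 15, so parcel 15 is the lowest mass.

parcel 15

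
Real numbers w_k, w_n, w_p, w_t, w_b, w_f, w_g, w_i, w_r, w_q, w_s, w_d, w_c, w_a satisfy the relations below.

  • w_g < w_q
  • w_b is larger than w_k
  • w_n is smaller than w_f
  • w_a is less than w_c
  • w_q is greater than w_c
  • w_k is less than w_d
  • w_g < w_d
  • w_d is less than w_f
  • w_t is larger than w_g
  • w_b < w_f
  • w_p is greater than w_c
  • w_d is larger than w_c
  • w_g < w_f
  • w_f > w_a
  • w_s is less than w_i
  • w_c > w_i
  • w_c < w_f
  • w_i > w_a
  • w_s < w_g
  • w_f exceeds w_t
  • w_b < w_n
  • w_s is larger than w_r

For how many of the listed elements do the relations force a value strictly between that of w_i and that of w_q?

The relations place w_i below w_q. An element lies strictly between them when it is forced above w_i and also forced below w_q.
Above w_i: {w_c, w_d, w_p, w_f}. Below w_q: {w_a, w_r, w_s, w_g, w_c}.
Intersection: {w_c} — 1.

1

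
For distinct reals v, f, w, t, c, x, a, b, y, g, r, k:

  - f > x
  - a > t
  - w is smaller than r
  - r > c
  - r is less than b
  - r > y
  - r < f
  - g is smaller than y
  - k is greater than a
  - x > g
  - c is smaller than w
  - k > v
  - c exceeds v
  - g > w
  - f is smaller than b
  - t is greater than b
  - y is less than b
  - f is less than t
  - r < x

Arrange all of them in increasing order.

v < c < w < g < y < r < x < f < b < t < a < k

Nothing is placed below v, so it is least; from there v < c; c < w; w < g; g < y; y < r; r < x; x < f; f < b; b < t; t < a; a < k, each given directly.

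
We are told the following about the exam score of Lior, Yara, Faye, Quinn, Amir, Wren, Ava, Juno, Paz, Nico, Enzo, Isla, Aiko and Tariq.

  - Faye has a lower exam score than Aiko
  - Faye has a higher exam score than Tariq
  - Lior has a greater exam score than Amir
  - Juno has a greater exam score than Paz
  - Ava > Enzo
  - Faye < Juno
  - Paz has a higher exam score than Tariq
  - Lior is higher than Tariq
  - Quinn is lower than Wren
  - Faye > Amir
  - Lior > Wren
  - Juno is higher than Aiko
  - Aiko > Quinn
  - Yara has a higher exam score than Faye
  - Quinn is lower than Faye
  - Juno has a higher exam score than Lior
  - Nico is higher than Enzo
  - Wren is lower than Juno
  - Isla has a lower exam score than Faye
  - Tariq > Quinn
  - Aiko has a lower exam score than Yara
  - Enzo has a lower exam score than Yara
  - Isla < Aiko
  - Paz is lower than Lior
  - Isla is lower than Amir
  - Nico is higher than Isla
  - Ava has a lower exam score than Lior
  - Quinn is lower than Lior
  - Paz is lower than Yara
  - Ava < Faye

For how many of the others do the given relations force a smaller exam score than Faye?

6

The elements the relations force below Faye are Enzo, Quinn, Ava, Isla, Tariq, Amir — no chain reaches any other.
That is 6.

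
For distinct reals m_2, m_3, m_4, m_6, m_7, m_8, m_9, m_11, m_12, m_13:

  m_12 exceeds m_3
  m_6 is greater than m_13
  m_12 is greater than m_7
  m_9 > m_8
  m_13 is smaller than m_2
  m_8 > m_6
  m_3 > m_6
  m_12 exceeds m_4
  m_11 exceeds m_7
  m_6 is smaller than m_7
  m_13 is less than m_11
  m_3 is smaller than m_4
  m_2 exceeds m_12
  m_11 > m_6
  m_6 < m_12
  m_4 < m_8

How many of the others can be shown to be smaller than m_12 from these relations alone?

5

The elements the relations force below m_12 are m_13, m_6, m_3, m_4, m_7 — no chain reaches any other.
That is 5.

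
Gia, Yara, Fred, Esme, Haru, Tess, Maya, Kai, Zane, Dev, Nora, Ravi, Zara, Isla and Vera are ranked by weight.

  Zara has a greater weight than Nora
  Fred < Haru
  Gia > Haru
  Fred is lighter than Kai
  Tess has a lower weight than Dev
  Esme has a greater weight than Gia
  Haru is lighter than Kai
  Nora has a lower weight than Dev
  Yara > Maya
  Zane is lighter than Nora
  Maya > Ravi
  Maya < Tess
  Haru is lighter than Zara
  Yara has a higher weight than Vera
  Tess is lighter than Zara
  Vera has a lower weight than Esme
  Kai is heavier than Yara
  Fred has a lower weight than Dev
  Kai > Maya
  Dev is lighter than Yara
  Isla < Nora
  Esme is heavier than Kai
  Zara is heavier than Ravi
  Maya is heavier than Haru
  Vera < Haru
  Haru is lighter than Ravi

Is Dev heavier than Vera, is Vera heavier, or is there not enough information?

Vera < Haru and Haru < Ravi give Vera < Ravi.
With Ravi < Maya: Vera < Haru < Ravi < Maya.
With Maya < Tess: Vera < Haru < Ravi < Maya < Tess.
With Tess < Dev: Vera < Haru < Ravi < Maya < Tess < Dev.
So Dev is heavier.

Dev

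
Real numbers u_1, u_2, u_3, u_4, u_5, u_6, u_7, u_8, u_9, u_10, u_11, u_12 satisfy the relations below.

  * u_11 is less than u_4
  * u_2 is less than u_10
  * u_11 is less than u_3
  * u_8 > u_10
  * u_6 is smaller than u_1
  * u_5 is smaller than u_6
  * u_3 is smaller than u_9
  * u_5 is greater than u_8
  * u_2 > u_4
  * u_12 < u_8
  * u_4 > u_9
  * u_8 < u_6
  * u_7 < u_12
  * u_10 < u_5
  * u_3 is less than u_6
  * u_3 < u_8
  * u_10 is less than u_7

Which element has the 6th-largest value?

u_7

The consecutive relations fix a unique order: u_11 < u_3 < u_9 < u_4 < u_2 < u_10 < u_7 < u_12 < u_8 < u_5 < u_6 < u_1.
The 6th largest is u_7.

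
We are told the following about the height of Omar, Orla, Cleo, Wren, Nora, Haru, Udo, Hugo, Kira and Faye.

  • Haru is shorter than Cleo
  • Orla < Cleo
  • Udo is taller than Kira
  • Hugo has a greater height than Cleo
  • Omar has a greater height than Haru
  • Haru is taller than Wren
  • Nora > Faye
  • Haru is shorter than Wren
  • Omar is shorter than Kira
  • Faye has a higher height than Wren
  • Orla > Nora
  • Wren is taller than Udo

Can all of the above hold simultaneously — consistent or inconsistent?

We have Wren < Haru stated directly, yet also Haru < Omar < Kira < Udo < Wren by chaining the others — so Haru < Wren. Contradiction.

inconsistent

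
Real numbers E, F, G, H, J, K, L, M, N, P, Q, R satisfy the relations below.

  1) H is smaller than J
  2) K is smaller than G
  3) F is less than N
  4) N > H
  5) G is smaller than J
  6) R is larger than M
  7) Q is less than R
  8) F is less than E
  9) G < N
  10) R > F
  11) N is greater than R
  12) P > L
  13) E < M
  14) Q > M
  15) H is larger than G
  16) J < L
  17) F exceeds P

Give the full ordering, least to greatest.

The consecutive links are each given: K < G; G < H; H < J; J < L; L < P; P < F; F < E; E < M; M < Q; Q < R; R < N.

K < G < H < J < L < P < F < E < M < Q < R < N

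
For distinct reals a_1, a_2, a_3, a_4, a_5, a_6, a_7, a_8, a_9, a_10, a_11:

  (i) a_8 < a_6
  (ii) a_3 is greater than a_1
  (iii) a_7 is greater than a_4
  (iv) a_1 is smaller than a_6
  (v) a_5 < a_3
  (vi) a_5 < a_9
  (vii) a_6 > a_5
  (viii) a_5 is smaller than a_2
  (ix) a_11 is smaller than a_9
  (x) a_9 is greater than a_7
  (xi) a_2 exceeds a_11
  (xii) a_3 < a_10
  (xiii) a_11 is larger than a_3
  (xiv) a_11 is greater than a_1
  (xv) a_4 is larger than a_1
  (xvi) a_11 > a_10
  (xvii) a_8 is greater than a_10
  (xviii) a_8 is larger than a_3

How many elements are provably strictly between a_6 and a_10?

Chaining upward from a_10 reaches: a_8, a_11, a_9, a_2.
Chaining downward from a_6 reaches: a_5, a_1, a_3, a_8.
Strictly between a_10 and a_6 are those in both lists: a_8 — 1 element.

1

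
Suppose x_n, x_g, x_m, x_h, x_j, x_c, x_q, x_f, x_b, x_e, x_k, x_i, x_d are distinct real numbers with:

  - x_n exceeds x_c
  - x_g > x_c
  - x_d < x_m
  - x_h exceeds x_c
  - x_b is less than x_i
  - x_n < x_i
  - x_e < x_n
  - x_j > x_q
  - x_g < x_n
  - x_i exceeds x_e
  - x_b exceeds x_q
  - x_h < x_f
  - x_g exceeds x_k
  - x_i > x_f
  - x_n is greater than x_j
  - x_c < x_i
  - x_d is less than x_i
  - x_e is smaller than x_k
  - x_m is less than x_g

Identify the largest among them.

Chaining downward from x_i: directly below it, x_d, x_e, x_c, x_b, x_f, x_n; then x_q, x_h, x_j, x_g; then x_m, x_k.
That covers every other element, and nothing is given above x_i, so x_i is the largest.

x_i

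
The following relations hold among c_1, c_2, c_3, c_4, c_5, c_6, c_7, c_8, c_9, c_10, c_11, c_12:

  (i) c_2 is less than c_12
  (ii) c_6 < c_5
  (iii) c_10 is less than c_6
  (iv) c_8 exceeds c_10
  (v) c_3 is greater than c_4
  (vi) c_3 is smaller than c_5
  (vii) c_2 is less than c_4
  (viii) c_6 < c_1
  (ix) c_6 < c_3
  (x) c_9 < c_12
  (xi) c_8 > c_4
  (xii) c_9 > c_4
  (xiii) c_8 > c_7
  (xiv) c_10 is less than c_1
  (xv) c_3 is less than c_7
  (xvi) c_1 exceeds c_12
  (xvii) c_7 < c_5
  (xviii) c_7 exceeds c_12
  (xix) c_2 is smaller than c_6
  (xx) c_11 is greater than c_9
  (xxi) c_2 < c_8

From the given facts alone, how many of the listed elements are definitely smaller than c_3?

4

From c_3 the given relations immediately reach c_6, c_4.
From those, c_10, c_2 — 4 in total.
Nothing else is reachable below c_3; 4 in all.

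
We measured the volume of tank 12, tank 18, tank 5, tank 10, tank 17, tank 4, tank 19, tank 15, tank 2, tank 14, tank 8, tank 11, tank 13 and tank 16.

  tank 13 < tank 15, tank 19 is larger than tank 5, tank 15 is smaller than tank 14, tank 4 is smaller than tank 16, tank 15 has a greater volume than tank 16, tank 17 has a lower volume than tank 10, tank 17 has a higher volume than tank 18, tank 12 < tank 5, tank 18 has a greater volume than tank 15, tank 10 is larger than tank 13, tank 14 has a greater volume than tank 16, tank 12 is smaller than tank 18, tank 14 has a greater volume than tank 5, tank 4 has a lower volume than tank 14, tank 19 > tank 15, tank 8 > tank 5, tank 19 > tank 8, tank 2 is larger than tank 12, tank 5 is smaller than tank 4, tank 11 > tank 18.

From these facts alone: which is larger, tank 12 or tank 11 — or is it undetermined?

tank 11

Link the given pairs in sequence: tank 12 < tank 5; tank 5 < tank 4; tank 4 < tank 16; tank 16 < tank 15; tank 15 < tank 18; tank 18 < tank 11.
Together: tank 12 < tank 5 < tank 4 < tank 16 < tank 15 < tank 18 < tank 11.
So tank 11 is larger.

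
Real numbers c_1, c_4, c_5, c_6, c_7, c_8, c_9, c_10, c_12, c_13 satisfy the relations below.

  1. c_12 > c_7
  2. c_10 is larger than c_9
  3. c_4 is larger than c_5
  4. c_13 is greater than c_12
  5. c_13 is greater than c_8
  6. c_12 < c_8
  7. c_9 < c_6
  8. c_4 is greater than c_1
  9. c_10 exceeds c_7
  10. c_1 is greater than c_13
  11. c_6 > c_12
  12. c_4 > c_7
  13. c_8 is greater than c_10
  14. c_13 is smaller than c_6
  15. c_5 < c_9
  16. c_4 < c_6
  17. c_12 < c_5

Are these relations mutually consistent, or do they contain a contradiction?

consistent

Every relation is compatible with c_7 < c_12 < c_5 < c_9 < c_10 < c_8 < c_13 < c_1 < c_4 < c_6; the set is consistent.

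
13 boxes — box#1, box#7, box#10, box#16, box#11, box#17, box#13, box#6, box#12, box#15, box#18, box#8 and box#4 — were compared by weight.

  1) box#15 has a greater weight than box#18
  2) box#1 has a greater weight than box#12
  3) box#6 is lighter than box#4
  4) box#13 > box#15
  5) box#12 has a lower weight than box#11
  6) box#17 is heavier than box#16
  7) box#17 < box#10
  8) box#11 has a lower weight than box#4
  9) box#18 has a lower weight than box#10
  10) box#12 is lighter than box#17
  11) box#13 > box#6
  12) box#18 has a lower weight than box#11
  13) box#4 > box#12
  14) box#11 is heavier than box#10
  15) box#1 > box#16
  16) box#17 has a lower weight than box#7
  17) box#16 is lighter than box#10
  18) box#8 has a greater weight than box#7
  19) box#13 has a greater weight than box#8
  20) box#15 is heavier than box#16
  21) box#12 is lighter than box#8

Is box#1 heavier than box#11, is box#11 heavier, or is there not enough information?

Following every chain through box#1: below box#1 we get box#16, box#12.
box#11 is not reached, and no chain runs the other way from box#11 to box#1.
So the given relations leave the order of box#1 and box#11 undetermined.

undetermined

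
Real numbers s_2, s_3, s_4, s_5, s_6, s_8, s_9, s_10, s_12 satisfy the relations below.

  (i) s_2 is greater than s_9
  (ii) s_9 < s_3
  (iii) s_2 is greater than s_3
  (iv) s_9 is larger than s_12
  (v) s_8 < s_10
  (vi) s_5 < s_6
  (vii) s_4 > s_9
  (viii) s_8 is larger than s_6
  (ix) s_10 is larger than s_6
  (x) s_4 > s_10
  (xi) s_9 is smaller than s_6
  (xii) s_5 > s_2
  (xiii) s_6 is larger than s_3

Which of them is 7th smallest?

Piecing the relations together gives one ordering: s_12 < s_9 < s_3 < s_2 < s_5 < s_6 < s_8 < s_10 < s_4.
The 7th smallest is s_8.

s_8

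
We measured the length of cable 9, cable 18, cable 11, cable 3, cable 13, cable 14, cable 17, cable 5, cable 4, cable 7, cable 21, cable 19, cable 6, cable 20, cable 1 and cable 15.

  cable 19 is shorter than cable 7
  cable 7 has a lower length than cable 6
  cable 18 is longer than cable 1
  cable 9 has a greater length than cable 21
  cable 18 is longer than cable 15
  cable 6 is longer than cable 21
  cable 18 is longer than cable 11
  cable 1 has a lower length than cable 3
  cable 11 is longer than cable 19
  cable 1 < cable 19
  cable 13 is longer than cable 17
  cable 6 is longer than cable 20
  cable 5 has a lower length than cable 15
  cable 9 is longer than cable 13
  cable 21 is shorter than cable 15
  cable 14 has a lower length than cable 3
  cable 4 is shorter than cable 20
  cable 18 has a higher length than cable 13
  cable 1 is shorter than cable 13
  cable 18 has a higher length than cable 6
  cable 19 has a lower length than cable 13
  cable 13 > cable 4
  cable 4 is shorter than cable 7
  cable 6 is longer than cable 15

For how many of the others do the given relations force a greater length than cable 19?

6

The elements the relations force above cable 19 are cable 7, cable 13, cable 11, cable 9, cable 6, cable 18 — no chain reaches any other.
That is 6.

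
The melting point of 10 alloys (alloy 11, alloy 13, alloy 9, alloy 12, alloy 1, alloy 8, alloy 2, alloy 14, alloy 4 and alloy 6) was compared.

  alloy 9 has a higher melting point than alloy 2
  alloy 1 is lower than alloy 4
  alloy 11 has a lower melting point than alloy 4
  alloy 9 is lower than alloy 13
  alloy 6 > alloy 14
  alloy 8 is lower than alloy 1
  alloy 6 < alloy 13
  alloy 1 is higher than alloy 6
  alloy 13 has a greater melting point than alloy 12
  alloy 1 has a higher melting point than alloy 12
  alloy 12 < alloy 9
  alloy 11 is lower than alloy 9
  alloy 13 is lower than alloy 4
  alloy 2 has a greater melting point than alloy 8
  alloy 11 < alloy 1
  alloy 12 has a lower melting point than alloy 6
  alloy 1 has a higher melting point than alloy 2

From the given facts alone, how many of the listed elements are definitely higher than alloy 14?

The elements the relations force above alloy 14 are alloy 6, alloy 1, alloy 13, alloy 4 — no chain reaches any other.
That is 4.

4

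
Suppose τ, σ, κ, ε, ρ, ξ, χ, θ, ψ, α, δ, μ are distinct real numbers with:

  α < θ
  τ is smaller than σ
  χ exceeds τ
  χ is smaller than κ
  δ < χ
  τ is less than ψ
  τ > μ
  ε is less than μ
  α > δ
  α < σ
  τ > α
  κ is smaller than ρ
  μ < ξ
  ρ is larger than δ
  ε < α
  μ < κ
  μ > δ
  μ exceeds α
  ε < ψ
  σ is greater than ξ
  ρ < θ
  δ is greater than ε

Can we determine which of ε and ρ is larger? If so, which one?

Link the given pairs in sequence: ε < α; α < μ; μ < τ; τ < χ; χ < κ; κ < ρ.
Together: ε < α < μ < τ < χ < κ < ρ.
So ρ is larger.

ρ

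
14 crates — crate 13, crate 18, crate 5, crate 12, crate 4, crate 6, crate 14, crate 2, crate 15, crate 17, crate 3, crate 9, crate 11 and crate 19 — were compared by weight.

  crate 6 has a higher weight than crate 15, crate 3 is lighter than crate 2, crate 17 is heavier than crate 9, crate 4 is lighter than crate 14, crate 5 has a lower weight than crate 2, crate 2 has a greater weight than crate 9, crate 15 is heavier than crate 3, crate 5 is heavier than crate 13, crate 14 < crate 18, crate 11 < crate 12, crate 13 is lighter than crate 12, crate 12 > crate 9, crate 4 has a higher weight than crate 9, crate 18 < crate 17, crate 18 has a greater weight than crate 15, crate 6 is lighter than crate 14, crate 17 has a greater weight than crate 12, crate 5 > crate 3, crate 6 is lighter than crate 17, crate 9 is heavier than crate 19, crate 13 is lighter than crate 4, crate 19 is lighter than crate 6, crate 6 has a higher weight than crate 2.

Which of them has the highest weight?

crate 17

Chaining downward from crate 17: directly below it, crate 9, crate 6, crate 18, crate 12; then crate 13, crate 19, crate 15, crate 2, crate 11, crate 14; then crate 3, crate 5, crate 4.
That covers every other element, and nothing is given above crate 17, so crate 17 is the highest weight.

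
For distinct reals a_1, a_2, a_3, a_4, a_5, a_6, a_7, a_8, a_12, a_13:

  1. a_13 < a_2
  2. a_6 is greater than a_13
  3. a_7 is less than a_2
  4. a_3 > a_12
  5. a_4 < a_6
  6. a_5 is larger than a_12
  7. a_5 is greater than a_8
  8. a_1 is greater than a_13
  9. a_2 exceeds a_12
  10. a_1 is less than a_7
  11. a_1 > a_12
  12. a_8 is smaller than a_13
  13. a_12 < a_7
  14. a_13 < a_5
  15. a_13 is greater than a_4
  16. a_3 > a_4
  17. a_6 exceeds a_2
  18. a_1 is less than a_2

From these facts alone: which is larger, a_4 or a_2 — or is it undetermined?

a_2

The relevant relations are a_4 < a_13; a_13 < a_1; a_1 < a_7; a_7 < a_2.
Chaining these gives a_4 < a_13 < a_1 < a_7 < a_2.
So a_2 is larger.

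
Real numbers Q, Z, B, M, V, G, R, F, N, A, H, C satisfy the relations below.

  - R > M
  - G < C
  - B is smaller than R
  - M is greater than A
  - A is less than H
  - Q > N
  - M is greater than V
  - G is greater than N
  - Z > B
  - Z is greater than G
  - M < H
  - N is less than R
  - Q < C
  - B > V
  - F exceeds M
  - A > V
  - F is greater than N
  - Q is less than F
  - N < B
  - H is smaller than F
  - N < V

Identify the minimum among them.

N

Chaining upward from N: directly above it, V, G, B, Q, R, F; then Z, A, M, C; then H.
That covers every other element, and nothing is given below N, so N is the minimum.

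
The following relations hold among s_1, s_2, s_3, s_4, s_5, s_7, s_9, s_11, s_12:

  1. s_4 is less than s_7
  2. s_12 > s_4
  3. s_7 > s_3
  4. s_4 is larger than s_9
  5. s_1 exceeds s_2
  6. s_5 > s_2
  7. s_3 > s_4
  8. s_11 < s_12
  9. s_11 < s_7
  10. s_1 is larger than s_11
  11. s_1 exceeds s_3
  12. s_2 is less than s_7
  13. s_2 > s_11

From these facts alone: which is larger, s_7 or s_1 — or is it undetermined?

undetermined

Following every chain through s_7: below s_7 we get s_11, s_2, s_9, s_4, s_3.
s_1 is not reached, and no chain runs the other way from s_1 to s_7.
So the given relations leave the order of s_7 and s_1 undetermined.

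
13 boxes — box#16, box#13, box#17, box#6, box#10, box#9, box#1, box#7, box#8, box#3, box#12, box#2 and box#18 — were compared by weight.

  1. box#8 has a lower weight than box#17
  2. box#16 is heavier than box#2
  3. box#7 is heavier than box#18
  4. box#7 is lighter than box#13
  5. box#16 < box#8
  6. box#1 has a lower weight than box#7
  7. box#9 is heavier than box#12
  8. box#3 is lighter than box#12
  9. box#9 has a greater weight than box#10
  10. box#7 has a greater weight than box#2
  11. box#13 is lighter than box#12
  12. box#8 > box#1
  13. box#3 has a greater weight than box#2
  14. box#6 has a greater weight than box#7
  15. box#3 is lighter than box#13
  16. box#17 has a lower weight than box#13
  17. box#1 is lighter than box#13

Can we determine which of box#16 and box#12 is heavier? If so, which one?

box#12

box#16 < box#8 and box#8 < box#17 give box#16 < box#17.
With box#17 < box#13: box#16 < box#8 < box#17 < box#13.
With box#13 < box#12: box#16 < box#8 < box#17 < box#13 < box#12.
So box#12 is heavier.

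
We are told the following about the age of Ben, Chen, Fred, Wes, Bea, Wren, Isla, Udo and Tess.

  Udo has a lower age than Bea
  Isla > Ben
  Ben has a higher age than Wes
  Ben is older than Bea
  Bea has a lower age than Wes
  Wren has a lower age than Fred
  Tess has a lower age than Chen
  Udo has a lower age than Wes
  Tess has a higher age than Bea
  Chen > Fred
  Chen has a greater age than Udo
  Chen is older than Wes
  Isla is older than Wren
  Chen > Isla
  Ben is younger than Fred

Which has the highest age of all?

Chen

Wren is not greatest since Wren < Fred; Udo is not greatest since Udo < Bea; Bea is not greatest since Bea < Tess; Wes is not greatest since Wes < Chen; Tess is not greatest since Tess < Chen; Ben is not greatest since Ben < Fred; Isla is not greatest since Isla < Chen; Fred is not greatest since Fred < Chen.
Only Chen has nothing above it, so Chen is the highest age.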